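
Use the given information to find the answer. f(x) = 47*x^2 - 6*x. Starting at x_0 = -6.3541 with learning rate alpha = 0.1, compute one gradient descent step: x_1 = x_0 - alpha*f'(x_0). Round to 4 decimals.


We compute the gradient at x_0 and apply the update.
f'(x) = 94*x - 6
f'(-6.3541) = 94*-6.3541 - 6 = -603.2854
x_1 = -6.3541 - 0.1*-603.2854 = 53.9744


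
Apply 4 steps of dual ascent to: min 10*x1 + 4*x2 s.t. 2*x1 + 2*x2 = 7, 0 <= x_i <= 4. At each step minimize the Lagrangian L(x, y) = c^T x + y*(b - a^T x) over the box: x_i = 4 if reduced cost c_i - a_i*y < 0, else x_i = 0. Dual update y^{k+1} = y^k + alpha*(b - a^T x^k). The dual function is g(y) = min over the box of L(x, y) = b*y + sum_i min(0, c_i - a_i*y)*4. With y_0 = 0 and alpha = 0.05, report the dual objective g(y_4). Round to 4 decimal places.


Dual ascent for LP: min 10*x1 + 4*x2, 2*x1 + 2*x2 = 7, 0 <= x_i <= 4
Step 1: y^k = 0.0, reduced costs: (10.0, 4.0)
  x^k = (0.0, 0.0), subgradient = b - a^T x = 7.0
  y^{k+1} = 0.0 + 0.05*7.0 = 0.35
Step 2: y^k = 0.35, reduced costs: (9.3, 3.3)
  x^k = (0.0, 0.0), subgradient = b - a^T x = 7.0
  y^{k+1} = 0.35 + 0.05*7.0 = 0.7
Step 3: y^k = 0.7, reduced costs: (8.6, 2.6)
  x^k = (0.0, 0.0), subgradient = b - a^T x = 7.0
  y^{k+1} = 0.7 + 0.05*7.0 = 1.05
Step 4: y^k = 1.05, reduced costs: (7.9, 1.9)
  x^k = (0.0, 0.0), subgradient = b - a^T x = 7.0
  y^{k+1} = 1.05 + 0.05*7.0 = 1.4
Dual objective at y_4 = 1.4: reduced costs (7.2, 1.2), box minimizer x = (0.0, 0.0)
g(y_4) = b*y + (c1 - a1*y)*x1 + (c2 - a2*y)*x2 = 7*1.4 + 7.2*0.0 + 1.2*0.0 = 9.8 + 0.0 + 0.0 = 9.8


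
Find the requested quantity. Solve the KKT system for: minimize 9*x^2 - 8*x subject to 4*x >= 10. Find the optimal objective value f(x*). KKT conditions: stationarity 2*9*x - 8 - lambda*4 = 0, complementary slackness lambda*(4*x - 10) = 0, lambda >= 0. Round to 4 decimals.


Step 1: Try lambda = 0 (constraint inactive).
x_unc = 8/(2*9) = 0.4444
Check: 4*0.4444 = 1.7776 < 10 -- violated!
Step 2: Constraint must be active: 4*x = 10
x* = 10/4 = 2.5
lambda = (2*9*2.5 - 8)/4 = 9.25
Step 3: Compute optimal value.
f(x*) = 9*2.5^2 - 8*2.5 = 36.25


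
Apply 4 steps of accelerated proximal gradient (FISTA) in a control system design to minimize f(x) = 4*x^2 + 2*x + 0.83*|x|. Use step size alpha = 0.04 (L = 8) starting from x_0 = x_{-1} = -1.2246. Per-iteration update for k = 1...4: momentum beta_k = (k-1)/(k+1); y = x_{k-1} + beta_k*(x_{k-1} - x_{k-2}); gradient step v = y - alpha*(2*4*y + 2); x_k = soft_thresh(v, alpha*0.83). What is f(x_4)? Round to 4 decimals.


FISTA on f(x) = 4*x^2 + 2*x + 0.83*|x|
L = 8, alpha = 0.04
Iteration 1: beta = 0.0, y = -1.2246 + 0.0*(-1.2246 + 1.2246) = -1.2246
  grad(y) = -7.7968, v = y - alpha*grad = -0.9127
  prox(v) = soft_thresh(-0.9127, 0.0332) = -0.8795
Iteration 2: beta = 0.3333, y = -0.8795 + 0.3333*(-0.8795 + 1.2246) = -0.7645
  grad(y) = -4.116, v = y - alpha*grad = -0.5999
  prox(v) = soft_thresh(-0.5999, 0.0332) = -0.5667
Iteration 3: beta = 0.5, y = -0.5667 + 0.5*(-0.5667 + 0.8795) = -0.4102
  grad(y) = -1.2818, v = y - alpha*grad = -0.359
  prox(v) = soft_thresh(-0.359, 0.0332) = -0.3258
Iteration 4: beta = 0.6, y = -0.3258 + 0.6*(-0.3258 + 0.5667) = -0.1812
  grad(y) = 0.5503, v = y - alpha*grad = -0.2032
  prox(v) = soft_thresh(-0.2032, 0.0332) = -0.17
f(x_4) = 4*(-0.17)^2 + 2*(-0.17) + 0.83*|-0.17| = -0.0833


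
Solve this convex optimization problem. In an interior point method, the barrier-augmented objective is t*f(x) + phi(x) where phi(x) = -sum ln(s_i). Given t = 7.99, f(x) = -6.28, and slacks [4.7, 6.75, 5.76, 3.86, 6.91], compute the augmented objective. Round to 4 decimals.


Step 1: Compute log-barrier.
ln values: [1.5476, 1.9095, 1.7509, 1.3507, 1.933]
phi = -(1.5476 + 1.9095 + 1.7509 + 1.3507 + 1.933) = -8.4917
Step 2: Compute augmented objective.
t*f(x) = 7.99*-6.28 = -50.1772
Total = -50.1772 - 8.4917 = -58.6689


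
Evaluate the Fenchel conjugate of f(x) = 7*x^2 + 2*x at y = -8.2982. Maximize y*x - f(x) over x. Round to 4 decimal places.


f*(y) = sup_x {y*x - a*x^2 - b*x} = sup_x {(y-b)*x - a*x^2}
FOC: (y - b) - 2a*x = 0 => x* = (y - b)/(2a)
x* = (-8.2982 - 2)/(2*7) = -0.7356
f*(-8.2982) = (y-b)^2/(4a) = (-8.2982 - 2)^2/(4*7)
= 106.0529/28 = 3.7876


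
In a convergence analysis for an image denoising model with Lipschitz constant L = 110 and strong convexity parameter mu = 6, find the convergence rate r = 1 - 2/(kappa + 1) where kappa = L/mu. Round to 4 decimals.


Step 1: Compute the condition number.
kappa = L/mu = 110/6 = 18.3333
Step 2: Compute the convergence rate.
r = 1 - 2/(kappa + 1) = 1 - 2*mu/(L + mu) = (L - mu)/(L + mu) = 104/116 = 0.8966


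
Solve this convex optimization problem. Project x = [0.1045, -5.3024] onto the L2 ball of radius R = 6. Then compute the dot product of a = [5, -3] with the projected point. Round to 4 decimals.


Step 1: Compute ||x|| (intermediates to 6 decimals).
||x|| = sqrt(0.1045^2 + (-5.3024)^2) = 5.30343
Step 2: Project.
Since ||x|| <= R, proj = x (no scaling needed).
proj(x) = [0.1045, -5.3024]
Step 3: Dot product.
a^T * proj(x) = 5*0.1045 - 3*(-5.3024) = 16.4297


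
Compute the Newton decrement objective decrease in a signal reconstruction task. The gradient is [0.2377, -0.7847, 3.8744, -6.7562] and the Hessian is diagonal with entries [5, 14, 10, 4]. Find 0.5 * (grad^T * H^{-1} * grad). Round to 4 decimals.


Step 1: H is diagonal, so H^(-1) * g = [0.0475, -0.0561, 0.3874, -1.6891].
Step 2: g^T H^(-1) g = sum_i g_i^2 / H_ii
  = (0.2377)^2/5 + (-0.7847)^2/14 + (3.8744)^2/10 + (-6.7562)^2/4
  = 0.0113 + 0.044 + 1.5011 + 11.4116 = 12.9679
Step 3: Objective decrease = 0.5 * g^T H^(-1) g = 6.484


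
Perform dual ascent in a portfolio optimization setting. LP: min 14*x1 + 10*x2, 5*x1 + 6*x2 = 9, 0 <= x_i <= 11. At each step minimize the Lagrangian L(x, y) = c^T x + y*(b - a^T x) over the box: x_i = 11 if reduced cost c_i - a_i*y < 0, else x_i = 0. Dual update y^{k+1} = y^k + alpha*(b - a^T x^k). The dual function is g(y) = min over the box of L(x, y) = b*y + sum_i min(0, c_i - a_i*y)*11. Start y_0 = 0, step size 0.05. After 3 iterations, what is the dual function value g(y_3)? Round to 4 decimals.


Dual ascent for LP: min 14*x1 + 10*x2, 5*x1 + 6*x2 = 9, 0 <= x_i <= 11
Step 1: y^k = 0.0, reduced costs: (14.0, 10.0)
  x^k = (0.0, 0.0), subgradient = b - a^T x = 9.0
  y^{k+1} = 0.0 + 0.05*9.0 = 0.45
Step 2: y^k = 0.45, reduced costs: (11.75, 7.3)
  x^k = (0.0, 0.0), subgradient = b - a^T x = 9.0
  y^{k+1} = 0.45 + 0.05*9.0 = 0.9
Step 3: y^k = 0.9, reduced costs: (9.5, 4.6)
  x^k = (0.0, 0.0), subgradient = b - a^T x = 9.0
  y^{k+1} = 0.9 + 0.05*9.0 = 1.35
Dual objective at y_3 = 1.35: reduced costs (7.25, 1.9), box minimizer x = (0.0, 0.0)
g(y_3) = b*y + (c1 - a1*y)*x1 + (c2 - a2*y)*x2 = 9*1.35 + 7.25*0.0 + 1.9*0.0 = 12.15 + 0.0 + 0.0 = 12.15


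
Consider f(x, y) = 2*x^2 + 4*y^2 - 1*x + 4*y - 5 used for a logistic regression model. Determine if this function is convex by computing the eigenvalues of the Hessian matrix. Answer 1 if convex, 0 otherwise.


The Hessian of f(x,y) = 2*x^2 + 4*y^2 - 1*x + 4*y - 5 is:
H = [[4, 0], [0, 8]]
Trace = 4 + 8 = 12
Determinant = 4*8 - (0)^2 = 32
Discriminant = (12)^2 - 4*32 = 16.0
Eigenvalues: lambda_1 = 4.0, lambda_2 = 8.0
The function is convex.

1


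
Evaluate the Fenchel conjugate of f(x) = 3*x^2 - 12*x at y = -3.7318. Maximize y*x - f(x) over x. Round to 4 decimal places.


f*(y) = sup_x {y*x - a*x^2 - b*x} = sup_x {(y-b)*x - a*x^2}
FOC: (y - b) - 2a*x = 0 => x* = (y - b)/(2a)
x* = (-3.7318 + 12)/(2*3) = 1.378
f*(-3.7318) = (y-b)^2/(4a) = (-3.7318 + 12)^2/(4*3)
= 68.3631/12 = 5.6969


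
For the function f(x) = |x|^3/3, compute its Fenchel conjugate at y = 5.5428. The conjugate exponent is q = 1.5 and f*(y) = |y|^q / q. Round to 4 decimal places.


The conjugate exponent q satisfies 1/p + 1/q = 1.
p = 3, so q = 3/(3 - 1) = 1.5
|y|^q = 5.5428^1.5 = 13.0495
f*(5.5428) = 13.0495 / 1.5 = 8.6997


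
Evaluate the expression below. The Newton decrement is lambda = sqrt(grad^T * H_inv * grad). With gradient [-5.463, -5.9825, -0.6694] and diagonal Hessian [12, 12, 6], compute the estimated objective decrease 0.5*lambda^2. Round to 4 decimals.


Step 1: H is diagonal, so H^(-1) * g = [-0.4553, -0.4985, -0.1116].
Step 2: g^T H^(-1) g = sum_i g_i^2 / H_ii
  = (-5.463)^2/12 + (-5.9825)^2/12 + (-0.6694)^2/6
  = 2.487 + 2.9825 + 0.0747 = 5.5442
Step 3: Objective decrease = 0.5 * g^T H^(-1) g = 2.7721


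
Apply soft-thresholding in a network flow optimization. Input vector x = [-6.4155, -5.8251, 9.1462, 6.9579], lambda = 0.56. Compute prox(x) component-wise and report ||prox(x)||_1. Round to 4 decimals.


Soft-thresholding with lambda = 0.56:
prox(-6.4155) = sign(-6.4155)*max(|-6.4155| - 0.56, 0) = -5.8555
prox(-5.8251) = sign(-5.8251)*max(|-5.8251| - 0.56, 0) = -5.2651
prox(9.1462) = sign(9.1462)*max(|9.1462| - 0.56, 0) = 8.5862
prox(6.9579) = sign(6.9579)*max(|6.9579| - 0.56, 0) = 6.3979
prox(x) = [-5.8555, -5.2651, 8.5862, 6.3979]
||prox(x)||_1 = 5.8555 + 5.2651 + 8.5862 + 6.3979 = 26.1047


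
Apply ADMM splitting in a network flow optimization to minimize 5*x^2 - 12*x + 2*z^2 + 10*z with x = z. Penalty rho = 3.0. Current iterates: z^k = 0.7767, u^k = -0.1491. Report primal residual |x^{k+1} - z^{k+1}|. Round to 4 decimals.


ADMM iteration with rho = 3.0, z^k = 0.7767, u^k = -0.1491
Step 1: x-update.
Minimize 5*x^2 - 12*x + (3.0/2)*(x - 0.7767 - 0.1491)^2
FOC: (2*5 + 3.0)*x = 12 + 3.0*(0.7767 + 0.1491)
x^{k+1} = 1.1367
Step 2: z-update.
Minimize 2*z^2 + 10*z + (3.0/2)*(1.1367 - z - 0.1491)^2
FOC: (2*2 + 3.0)*z = -10 + 3.0*(1.1367 - 0.1491)
z^{k+1} = -1.0053
Step 3: u-update.
u^{k+1} = -0.1491 + 1.1367 + 1.0053 = 1.9929
Step 4: Primal residual = |1.1367 + 1.0053| = 2.142


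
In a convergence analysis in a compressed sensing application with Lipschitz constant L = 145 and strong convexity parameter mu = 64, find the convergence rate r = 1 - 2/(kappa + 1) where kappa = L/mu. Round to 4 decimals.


Step 1: Compute the condition number.
kappa = L/mu = 145/64 = 2.2656
Step 2: Compute the convergence rate.
r = 1 - 2/(kappa + 1) = 1 - 2*mu/(L + mu) = (L - mu)/(L + mu) = 81/209 = 0.3876


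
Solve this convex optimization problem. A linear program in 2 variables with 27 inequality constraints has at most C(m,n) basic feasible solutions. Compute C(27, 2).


Each vertex corresponds to some choice of n active constraints out of m, so the number of vertices is at most C(m, n) = m! / (n!(m-n)!).
m = 27, n = 2
Numerator: 27 * 26
Denominator: 2! = 2
C(27, 2) = 351


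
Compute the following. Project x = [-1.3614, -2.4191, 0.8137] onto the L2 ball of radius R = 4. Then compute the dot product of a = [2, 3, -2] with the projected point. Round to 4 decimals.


Step 1: Compute ||x|| (intermediates to 6 decimals).
||x|| = sqrt((-1.3614)^2 + (-2.4191)^2 + 0.8137^2) = 2.892674
Step 2: Project.
Since ||x|| <= R, proj = x (no scaling needed).
proj(x) = [-1.3614, -2.4191, 0.8137]
Step 3: Dot product.
a^T * proj(x) = 2*(-1.3614) + 3*(-2.4191) - 2*0.8137 = -11.6075


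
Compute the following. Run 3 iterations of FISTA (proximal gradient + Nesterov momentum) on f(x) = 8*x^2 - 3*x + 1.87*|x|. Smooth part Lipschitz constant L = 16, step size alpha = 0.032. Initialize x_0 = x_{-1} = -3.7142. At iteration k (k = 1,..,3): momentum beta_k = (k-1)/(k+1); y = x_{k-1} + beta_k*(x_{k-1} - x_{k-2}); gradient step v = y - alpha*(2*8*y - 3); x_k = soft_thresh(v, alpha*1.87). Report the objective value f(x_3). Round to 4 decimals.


FISTA on f(x) = 8*x^2 - 3*x + 1.87*|x|
L = 16, alpha = 0.032
Iteration 1: beta = 0.0, y = -3.7142 + 0.0*(-3.7142 + 3.7142) = -3.7142
  grad(y) = -62.4272, v = y - alpha*grad = -1.7165
  prox(v) = soft_thresh(-1.7165, 0.0598) = -1.6567
Iteration 2: beta = 0.3333, y = -1.6567 + 0.3333*(-1.6567 + 3.7142) = -0.9709
  grad(y) = -18.5336, v = y - alpha*grad = -0.3778
  prox(v) = soft_thresh(-0.3778, 0.0598) = -0.3179
Iteration 3: beta = 0.5, y = -0.3179 + 0.5*(-0.3179 + 1.6567) = 0.3514
  grad(y) = 2.623, v = y - alpha*grad = 0.2675
  prox(v) = soft_thresh(0.2675, 0.0598) = 0.2077
f(x_3) = 8*0.2077^2 - 3*0.2077 + 1.87*|0.2077| = 0.1103


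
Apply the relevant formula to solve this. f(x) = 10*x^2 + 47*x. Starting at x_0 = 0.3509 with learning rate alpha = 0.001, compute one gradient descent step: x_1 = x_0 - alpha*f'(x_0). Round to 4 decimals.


We compute the gradient at x_0 and apply the update.
f'(x) = 20*x + 47
f'(0.3509) = 20*0.3509 + 47 = 54.018
x_1 = 0.3509 - 0.001*54.018 = 0.2969


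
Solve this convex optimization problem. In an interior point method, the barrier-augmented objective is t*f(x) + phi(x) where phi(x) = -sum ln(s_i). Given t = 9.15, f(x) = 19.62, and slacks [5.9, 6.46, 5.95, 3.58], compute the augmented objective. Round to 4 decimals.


Step 1: Compute log-barrier.
ln values: [1.775, 1.8656, 1.7834, 1.2754]
phi = -(1.775 + 1.8656 + 1.7834 + 1.2754) = -6.6993
Step 2: Compute augmented objective.
t*f(x) = 9.15*19.62 = 179.523
Total = 179.523 - 6.6993 = 172.8237


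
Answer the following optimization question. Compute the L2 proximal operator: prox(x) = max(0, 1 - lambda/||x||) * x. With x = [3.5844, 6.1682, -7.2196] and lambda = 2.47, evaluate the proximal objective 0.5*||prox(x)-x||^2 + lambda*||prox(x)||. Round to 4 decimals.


Step 1: Compute ||x||.
||x|| = 10.1497
Step 2: Compute scaling factor.
scale = max(0, 1 - 2.47/10.1497) = 0.7566
Step 3: prox(x) = [2.7121, 4.6671, -5.4627]
||prox(x)|| = 7.6797
Step 4: Proximal objective.
0.5*||prox-x||^2 = 3.0505
lambda*||prox|| = 18.9689
Total = 22.0194


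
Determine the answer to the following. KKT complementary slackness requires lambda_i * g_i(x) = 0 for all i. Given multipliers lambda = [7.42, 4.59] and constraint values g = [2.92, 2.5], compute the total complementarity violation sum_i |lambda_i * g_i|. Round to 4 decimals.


KKT complementary slackness check:
lambda_1 * g_1 = 7.42 * 2.92 = 21.6664
lambda_2 * g_2 = 4.59 * 2.5 = 11.475
Total violation = 21.6664 + 11.475 = 33.1414


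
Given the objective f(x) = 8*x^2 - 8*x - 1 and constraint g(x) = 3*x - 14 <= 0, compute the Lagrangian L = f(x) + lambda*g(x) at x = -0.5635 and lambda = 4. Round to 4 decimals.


Step 1: Evaluate f(x).
f(-0.5635) = 8*(-0.5635)^2 - 8*(-0.5635) - 1 = 6.0483
Step 2: Evaluate g(x).
g(-0.5635) = 3*-0.5635 - 14 = -15.6905
Step 3: Compute Lagrangian.
L = 6.0483 + 4*-15.6905 = -56.7137


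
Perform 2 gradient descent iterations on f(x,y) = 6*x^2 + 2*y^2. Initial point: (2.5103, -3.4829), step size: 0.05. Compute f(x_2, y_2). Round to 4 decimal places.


Gradient descent on f(x,y) = 6*x^2 + 2*y^2.
Starting point: (2.5103, -3.4829), alpha = 0.05
Step 1: grad_x = 2*6*2.5103 = 30.1236, grad_y = 2*2*-3.4829 = -13.9316
  x_1 = 2.5103 - 0.05*30.1236 = 1.0041
  y_1 = -3.4829 - 0.05*-13.9316 = -2.7863
Step 2: grad_x = 2*6*1.0041 = 12.0494, grad_y = 2*2*-2.7863 = -11.1453
  x_2 = 1.0041 - 0.05*12.0494 = 0.4016
  y_2 = -2.7863 - 0.05*-11.1453 = -2.2291
f(0.4016, -2.2291) = 6*0.4016^2 + 2*(-2.2291)^2 = 10.9053


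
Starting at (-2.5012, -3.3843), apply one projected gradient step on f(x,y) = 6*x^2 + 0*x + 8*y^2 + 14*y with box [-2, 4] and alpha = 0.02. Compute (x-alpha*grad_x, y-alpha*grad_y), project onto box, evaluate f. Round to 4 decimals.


Step 1: Compute gradient at (-2.5012, -3.3843).
grad_x = 2*6*-2.5012 + 0 = -30.0144
grad_y = 2*8*-3.3843 + 14 = -40.1488
Step 2: Gradient step.
x_raw = -2.5012 - 0.02*-30.0144 = -1.9009
y_raw = -3.3843 - 0.02*-40.1488 = -2.5813
Step 3: Project onto [-2, 4].
x_proj = clip(-1.9009) = -1.9009
y_proj = clip(-2.5813) = -2.0
Step 4: Evaluate f.
f(-1.9009, -2.0) = 25.6808


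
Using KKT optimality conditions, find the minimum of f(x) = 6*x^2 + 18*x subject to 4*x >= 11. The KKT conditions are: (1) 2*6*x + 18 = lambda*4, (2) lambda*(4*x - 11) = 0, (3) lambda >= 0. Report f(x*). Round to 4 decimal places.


Step 1: Try lambda = 0 (constraint inactive).
x_unc = -18/(2*6) = -1.5
Check: 4*-1.5 = -6.0 < 11 -- violated!
Step 2: Constraint must be active: 4*x = 11
x* = 11/4 = 2.75
lambda = (2*6*2.75 + 18)/4 = 12.75
Step 3: Compute optimal value.
f(x*) = 6*2.75^2 + 18*2.75 = 94.875


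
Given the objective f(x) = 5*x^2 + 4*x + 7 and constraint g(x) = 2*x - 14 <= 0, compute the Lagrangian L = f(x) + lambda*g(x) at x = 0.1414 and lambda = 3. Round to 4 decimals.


Step 1: Evaluate f(x).
f(0.1414) = 5*0.1414^2 + 4*0.1414 + 7 = 7.6656
Step 2: Evaluate g(x).
g(0.1414) = 2*0.1414 - 14 = -13.7172
Step 3: Compute Lagrangian.
L = 7.6656 + 3*-13.7172 = -33.486


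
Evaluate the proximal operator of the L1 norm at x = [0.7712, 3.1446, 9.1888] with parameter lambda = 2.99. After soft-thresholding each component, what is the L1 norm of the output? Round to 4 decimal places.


Soft-thresholding with lambda = 2.99:
prox(0.7712) = sign(0.7712)*max(|0.7712| - 2.99, 0) = 0.0
prox(3.1446) = sign(3.1446)*max(|3.1446| - 2.99, 0) = 0.1546
prox(9.1888) = sign(9.1888)*max(|9.1888| - 2.99, 0) = 6.1988
prox(x) = [0.0, 0.1546, 6.1988]
||prox(x)||_1 = 0.0 + 0.1546 + 6.1988 = 6.3534


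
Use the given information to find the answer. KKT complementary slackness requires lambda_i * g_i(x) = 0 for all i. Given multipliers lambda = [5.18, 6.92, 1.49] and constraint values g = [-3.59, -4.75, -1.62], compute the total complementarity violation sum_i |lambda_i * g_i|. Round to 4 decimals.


KKT complementary slackness check:
lambda_1 * g_1 = 5.18 * -3.59 = -18.5962
lambda_2 * g_2 = 6.92 * -4.75 = -32.87
lambda_3 * g_3 = 1.49 * -1.62 = -2.4138
Total violation = 18.5962 + 32.87 + 2.4138 = 53.88


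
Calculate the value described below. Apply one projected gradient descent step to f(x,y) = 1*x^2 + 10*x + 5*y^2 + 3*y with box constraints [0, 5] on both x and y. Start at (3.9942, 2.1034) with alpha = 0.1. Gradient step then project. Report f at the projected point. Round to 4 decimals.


Step 1: Compute gradient at (3.9942, 2.1034).
grad_x = 2*1*3.9942 + 10 = 17.9884
grad_y = 2*5*2.1034 + 3 = 24.034
Step 2: Gradient step.
x_raw = 3.9942 - 0.1*17.9884 = 2.1954
y_raw = 2.1034 - 0.1*24.034 = -0.3
Step 3: Project onto [0, 5].
x_proj = clip(2.1954) = 2.1954
y_proj = clip(-0.3) = 0.0
Step 4: Evaluate f.
f(2.1954, 0.0) = 26.7732


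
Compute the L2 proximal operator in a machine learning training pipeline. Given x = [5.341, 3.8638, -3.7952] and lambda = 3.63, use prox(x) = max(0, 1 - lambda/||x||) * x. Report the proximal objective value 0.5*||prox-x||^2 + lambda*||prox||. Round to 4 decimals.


Step 1: Compute ||x||.
||x|| = 7.6065
Step 2: Compute scaling factor.
scale = max(0, 1 - 3.63/7.6065) = 0.5228
Step 3: prox(x) = [2.7921, 2.0199, -1.984]
||prox(x)|| = 3.9765
Step 4: Proximal objective.
0.5*||prox-x||^2 = 6.5885
lambda*||prox|| = 14.4347
Total = 21.0231


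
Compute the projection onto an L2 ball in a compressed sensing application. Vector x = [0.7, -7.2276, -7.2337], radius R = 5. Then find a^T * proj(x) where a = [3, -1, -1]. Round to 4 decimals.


Step 1: Compute ||x|| (intermediates to 6 decimals).
||x|| = sqrt(0.7^2 + (-7.2276)^2 + (-7.2337)^2) = 10.249615
Step 2: Project.
Since ||x|| > R, scale = R/||x|| = 5/10.249615 = 0.487823, proj(x) = scale * x
proj(x) = [0.341476, -3.52579, -3.528765]
Step 3: Dot product.
a^T * proj(x) = 3*0.341476 - 1*(-3.52579) - 1*(-3.528765) = 8.079


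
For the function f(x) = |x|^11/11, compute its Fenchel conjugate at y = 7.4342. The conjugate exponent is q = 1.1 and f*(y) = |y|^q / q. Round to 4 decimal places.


The conjugate exponent q satisfies 1/p + 1/q = 1.
p = 11, so q = 11/(11 - 1) = 1.1
|y|^q = 7.4342^1.1 = 9.0857
f*(7.4342) = 9.0857 / 1.1 = 8.2597


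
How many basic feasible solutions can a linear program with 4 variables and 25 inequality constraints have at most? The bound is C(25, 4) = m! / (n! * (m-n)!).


Each vertex corresponds to some choice of n active constraints out of m, so the number of vertices is at most C(m, n) = m! / (n!(m-n)!).
m = 25, n = 4
Numerator: 25 * 24 * 23 * 22
Denominator: 4! = 24
C(25, 4) = 12650


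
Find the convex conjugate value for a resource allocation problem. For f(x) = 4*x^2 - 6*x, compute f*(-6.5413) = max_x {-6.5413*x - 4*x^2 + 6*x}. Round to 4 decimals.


f*(y) = sup_x {y*x - a*x^2 - b*x} = sup_x {(y-b)*x - a*x^2}
FOC: (y - b) - 2a*x = 0 => x* = (y - b)/(2a)
x* = (-6.5413 + 6)/(2*4) = -0.0677
f*(-6.5413) = (y-b)^2/(4a) = (-6.5413 + 6)^2/(4*4)
= 0.293/16 = 0.0183


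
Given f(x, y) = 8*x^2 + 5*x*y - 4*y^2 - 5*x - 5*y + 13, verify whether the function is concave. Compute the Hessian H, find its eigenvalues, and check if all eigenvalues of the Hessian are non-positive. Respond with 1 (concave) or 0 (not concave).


The Hessian of f(x,y) = 8*x^2 + 5*x*y - 4*y^2 - 5*x - 5*y + 13 is:
H = [[16, 5], [5, -8]]
Trace = 16 - 8 = 8
Determinant = 16*-8 - (5)^2 = -153
Discriminant = (8)^2 - 4*-153 = 676.0
Eigenvalues: lambda_1 = -9.0, lambda_2 = 17.0
The function is not concave.

0


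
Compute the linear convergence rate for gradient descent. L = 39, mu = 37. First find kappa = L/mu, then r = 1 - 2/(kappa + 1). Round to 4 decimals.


Step 1: Compute the condition number.
kappa = L/mu = 39/37 = 1.0541
Step 2: Compute the convergence rate.
r = 1 - 2/(kappa + 1) = 1 - 2*mu/(L + mu) = (L - mu)/(L + mu) = 2/76 = 0.0263


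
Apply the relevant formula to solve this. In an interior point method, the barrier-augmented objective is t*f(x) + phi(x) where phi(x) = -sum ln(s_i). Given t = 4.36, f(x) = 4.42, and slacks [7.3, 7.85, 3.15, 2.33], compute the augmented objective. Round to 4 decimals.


Step 1: Compute log-barrier.
ln values: [1.9879, 2.0605, 1.1474, 0.8459]
phi = -(1.9879 + 2.0605 + 1.1474 + 0.8459) = -6.0417
Step 2: Compute augmented objective.
t*f(x) = 4.36*4.42 = 19.2712
Total = 19.2712 - 6.0417 = 13.2295


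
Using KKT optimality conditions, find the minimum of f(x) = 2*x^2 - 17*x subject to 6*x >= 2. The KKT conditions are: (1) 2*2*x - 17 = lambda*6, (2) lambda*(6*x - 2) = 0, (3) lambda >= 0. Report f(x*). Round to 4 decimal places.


Step 1: Try lambda = 0 (constraint inactive).
Stationarity: 2*2*x - 17 = 0
x* = 17/(2*2) = 4.25
Check constraint: 6*4.25 = 25.5 >= 2 -- satisfied.
Step 2: Compute optimal value.
f(x*) = 2*4.25^2 - 17*4.25 = -36.125


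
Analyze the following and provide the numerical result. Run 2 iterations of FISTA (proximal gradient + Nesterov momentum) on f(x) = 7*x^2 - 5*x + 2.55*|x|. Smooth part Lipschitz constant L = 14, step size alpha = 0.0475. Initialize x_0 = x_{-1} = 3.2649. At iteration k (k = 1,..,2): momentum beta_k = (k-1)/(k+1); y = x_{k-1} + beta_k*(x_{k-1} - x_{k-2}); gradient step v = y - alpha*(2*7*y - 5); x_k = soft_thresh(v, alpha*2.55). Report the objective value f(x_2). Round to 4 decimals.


FISTA on f(x) = 7*x^2 - 5*x + 2.55*|x|
L = 14, alpha = 0.0475
Iteration 1: beta = 0.0, y = 3.2649 + 0.0*(3.2649 - 3.2649) = 3.2649
  grad(y) = 40.7086, v = y - alpha*grad = 1.3312
  prox(v) = soft_thresh(1.3312, 0.1211) = 1.2101
Iteration 2: beta = 0.3333, y = 1.2101 + 0.3333*(1.2101 - 3.2649) = 0.5252
  grad(y) = 2.3526, v = y - alpha*grad = 0.4134
  prox(v) = soft_thresh(0.4134, 0.1211) = 0.2923
f(x_2) = 7*0.2923^2 - 5*0.2923 + 2.55*|0.2923| = -0.118


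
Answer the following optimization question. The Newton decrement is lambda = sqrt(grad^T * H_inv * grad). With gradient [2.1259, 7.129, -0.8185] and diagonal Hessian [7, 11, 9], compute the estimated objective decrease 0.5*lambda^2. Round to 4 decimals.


Step 1: H is diagonal, so H^(-1) * g = [0.3037, 0.6481, -0.0909].
Step 2: g^T H^(-1) g = sum_i g_i^2 / H_ii
  = (2.1259)^2/7 + (7.129)^2/11 + (-0.8185)^2/9
  = 0.6456 + 4.6202 + 0.0744 = 5.3403
Step 3: Objective decrease = 0.5 * g^T H^(-1) g = 2.6702


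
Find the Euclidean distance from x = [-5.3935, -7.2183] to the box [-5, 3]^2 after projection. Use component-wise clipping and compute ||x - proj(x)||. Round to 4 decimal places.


Project each component onto [-5, 3].
clip(-5.3935) = -5.0, clip(-7.2183) = -5.0
Projection = [-5.0, -5.0]
Squared diffs: [0.1548, 4.9209]
Distance = sqrt(5.0757) = 2.2529


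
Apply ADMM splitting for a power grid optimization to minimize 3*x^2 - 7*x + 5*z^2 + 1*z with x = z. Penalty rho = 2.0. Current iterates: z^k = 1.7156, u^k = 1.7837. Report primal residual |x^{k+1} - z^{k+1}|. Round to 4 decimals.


ADMM iteration with rho = 2.0, z^k = 1.7156, u^k = 1.7837
Step 1: x-update.
Minimize 3*x^2 - 7*x + (2.0/2)*(x - 1.7156 + 1.7837)^2
FOC: (2*3 + 2.0)*x = 7 + 2.0*(1.7156 - 1.7837)
x^{k+1} = 0.858
Step 2: z-update.
Minimize 5*z^2 + 1*z + (2.0/2)*(0.858 - z + 1.7837)^2
FOC: (2*5 + 2.0)*z = -1 + 2.0*(0.858 + 1.7837)
z^{k+1} = 0.3569
Step 3: u-update.
u^{k+1} = 1.7837 + 0.858 - 0.3569 = 2.2847
Step 4: Primal residual = |0.858 - 0.3569| = 0.501


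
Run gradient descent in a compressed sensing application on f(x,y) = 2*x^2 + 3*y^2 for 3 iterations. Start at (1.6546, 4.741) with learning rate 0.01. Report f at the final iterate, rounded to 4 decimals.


Gradient descent on f(x,y) = 2*x^2 + 3*y^2.
Starting point: (1.6546, 4.741), alpha = 0.01
Step 1: grad_x = 2*2*1.6546 = 6.6184, grad_y = 2*3*4.741 = 28.446
  x_1 = 1.6546 - 0.01*6.6184 = 1.5884
  y_1 = 4.741 - 0.01*28.446 = 4.4565
Step 2: grad_x = 2*2*1.5884 = 6.3537, grad_y = 2*3*4.4565 = 26.7392
  x_2 = 1.5884 - 0.01*6.3537 = 1.5249
  y_2 = 4.4565 - 0.01*26.7392 = 4.1891
Step 3: grad_x = 2*2*1.5249 = 6.0995, grad_y = 2*3*4.1891 = 25.1349
  x_3 = 1.5249 - 0.01*6.0995 = 1.4639
  y_3 = 4.1891 - 0.01*25.1349 = 3.9378
f(1.4639, 3.9378) = 2*1.4639^2 + 3*3.9378^2 = 50.8047


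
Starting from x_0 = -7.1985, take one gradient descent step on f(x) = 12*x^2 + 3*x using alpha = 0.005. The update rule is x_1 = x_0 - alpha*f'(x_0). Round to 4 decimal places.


We compute the gradient at x_0 and apply the update.
f'(x) = 24*x + 3
f'(-7.1985) = 24*-7.1985 + 3 = -169.764
x_1 = -7.1985 - 0.005*-169.764 = -6.3497


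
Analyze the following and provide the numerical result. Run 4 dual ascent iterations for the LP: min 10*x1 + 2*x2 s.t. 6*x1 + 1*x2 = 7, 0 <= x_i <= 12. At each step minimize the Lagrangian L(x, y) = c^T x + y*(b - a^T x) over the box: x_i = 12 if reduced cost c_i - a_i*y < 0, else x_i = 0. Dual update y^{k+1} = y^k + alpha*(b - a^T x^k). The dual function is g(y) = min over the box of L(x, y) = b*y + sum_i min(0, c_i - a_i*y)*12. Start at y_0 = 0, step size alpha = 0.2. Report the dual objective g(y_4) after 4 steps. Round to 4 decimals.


Dual ascent for LP: min 10*x1 + 2*x2, 6*x1 + 1*x2 = 7, 0 <= x_i <= 12
Step 1: y^k = 0.0, reduced costs: (10.0, 2.0)
  x^k = (0.0, 0.0), subgradient = b - a^T x = 7.0
  y^{k+1} = 0.0 + 0.2*7.0 = 1.4
Step 2: y^k = 1.4, reduced costs: (1.6, 0.6)
  x^k = (0.0, 0.0), subgradient = b - a^T x = 7.0
  y^{k+1} = 1.4 + 0.2*7.0 = 2.8
Step 3: y^k = 2.8, reduced costs: (-6.8, -0.8)
  x^k = (12.0, 12.0), subgradient = b - a^T x = -77.0
  y^{k+1} = 2.8 + 0.2*-77.0 = -12.6
Step 4: y^k = -12.6, reduced costs: (85.6, 14.6)
  x^k = (0.0, 0.0), subgradient = b - a^T x = 7.0
  y^{k+1} = -12.6 + 0.2*7.0 = -11.2
Dual objective at y_4 = -11.2: reduced costs (77.2, 13.2), box minimizer x = (0.0, 0.0)
g(y_4) = b*y + (c1 - a1*y)*x1 + (c2 - a2*y)*x2 = 7*(-11.2) + 77.2*0.0 + 13.2*0.0 = -78.4 + 0.0 + 0.0 = -78.4


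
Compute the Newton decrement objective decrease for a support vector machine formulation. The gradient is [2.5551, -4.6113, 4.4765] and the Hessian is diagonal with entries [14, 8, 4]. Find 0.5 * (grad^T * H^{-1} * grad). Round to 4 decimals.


Step 1: H is diagonal, so H^(-1) * g = [0.1825, -0.5764, 1.1191].
Step 2: g^T H^(-1) g = sum_i g_i^2 / H_ii
  = (2.5551)^2/14 + (-4.6113)^2/8 + (4.4765)^2/4
  = 0.4663 + 2.658 + 5.0098 = 8.1341
Step 3: Objective decrease = 0.5 * g^T H^(-1) g = 4.067


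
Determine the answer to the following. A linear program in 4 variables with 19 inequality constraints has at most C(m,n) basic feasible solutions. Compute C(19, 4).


Each vertex corresponds to some choice of n active constraints out of m, so the number of vertices is at most C(m, n) = m! / (n!(m-n)!).
m = 19, n = 4
Numerator: 19 * 18 * 17 * 16
Denominator: 4! = 24
C(19, 4) = 3876


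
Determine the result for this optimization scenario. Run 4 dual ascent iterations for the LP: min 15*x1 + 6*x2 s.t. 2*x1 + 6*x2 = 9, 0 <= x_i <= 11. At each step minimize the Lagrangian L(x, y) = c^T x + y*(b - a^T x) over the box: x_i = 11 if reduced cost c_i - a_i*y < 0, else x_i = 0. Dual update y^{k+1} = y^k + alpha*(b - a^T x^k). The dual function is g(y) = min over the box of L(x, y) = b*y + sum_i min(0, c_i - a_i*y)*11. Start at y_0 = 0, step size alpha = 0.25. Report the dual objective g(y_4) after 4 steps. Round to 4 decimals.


Dual ascent for LP: min 15*x1 + 6*x2, 2*x1 + 6*x2 = 9, 0 <= x_i <= 11
Step 1: y^k = 0.0, reduced costs: (15.0, 6.0)
  x^k = (0.0, 0.0), subgradient = b - a^T x = 9.0
  y^{k+1} = 0.0 + 0.25*9.0 = 2.25
Step 2: y^k = 2.25, reduced costs: (10.5, -7.5)
  x^k = (0.0, 11.0), subgradient = b - a^T x = -57.0
  y^{k+1} = 2.25 + 0.25*-57.0 = -12.0
Step 3: y^k = -12.0, reduced costs: (39.0, 78.0)
  x^k = (0.0, 0.0), subgradient = b - a^T x = 9.0
  y^{k+1} = -12.0 + 0.25*9.0 = -9.75
Step 4: y^k = -9.75, reduced costs: (34.5, 64.5)
  x^k = (0.0, 0.0), subgradient = b - a^T x = 9.0
  y^{k+1} = -9.75 + 0.25*9.0 = -7.5
Dual objective at y_4 = -7.5: reduced costs (30.0, 51.0), box minimizer x = (0.0, 0.0)
g(y_4) = b*y + (c1 - a1*y)*x1 + (c2 - a2*y)*x2 = 9*(-7.5) + 30.0*0.0 + 51.0*0.0 = -67.5 + 0.0 + 0.0 = -67.5


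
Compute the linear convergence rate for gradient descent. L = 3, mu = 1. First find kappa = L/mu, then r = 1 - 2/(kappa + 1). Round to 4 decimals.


Step 1: Compute the condition number.
kappa = L/mu = 3/1 = 3.0
Step 2: Compute the convergence rate.
r = 1 - 2/(kappa + 1) = 1 - 2*mu/(L + mu) = (L - mu)/(L + mu) = 2/4 = 0.5


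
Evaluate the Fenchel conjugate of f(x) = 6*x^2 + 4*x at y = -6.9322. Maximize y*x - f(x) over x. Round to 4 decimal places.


f*(y) = sup_x {y*x - a*x^2 - b*x} = sup_x {(y-b)*x - a*x^2}
FOC: (y - b) - 2a*x = 0 => x* = (y - b)/(2a)
x* = (-6.9322 - 4)/(2*6) = -0.911
f*(-6.9322) = (y-b)^2/(4a) = (-6.9322 - 4)^2/(4*6)
= 119.513/24 = 4.9797


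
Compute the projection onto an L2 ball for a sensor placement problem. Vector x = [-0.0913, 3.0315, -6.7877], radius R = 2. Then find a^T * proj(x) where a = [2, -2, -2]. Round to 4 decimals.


Step 1: Compute ||x|| (intermediates to 6 decimals).
||x|| = sqrt((-0.0913)^2 + 3.0315^2 + (-6.7877)^2) = 7.43446
Step 2: Project.
Since ||x|| > R, scale = R/||x|| = 2/7.43446 = 0.269018, proj(x) = scale * x
proj(x) = [-0.024561, 0.815528, -1.826013]
Step 3: Dot product.
a^T * proj(x) = 2*(-0.024561) - 2*0.815528 - 2*(-1.826013) = 1.9718


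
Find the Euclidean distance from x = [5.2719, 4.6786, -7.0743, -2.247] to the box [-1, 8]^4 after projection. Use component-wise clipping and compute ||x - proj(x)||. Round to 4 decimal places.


Project each component onto [-1, 8].
clip(5.2719) = 5.2719, clip(4.6786) = 4.6786, clip(-7.0743) = -1.0, clip(-2.247) = -1.0
Projection = [5.2719, 4.6786, -1.0, -1.0]
Squared diffs: [0.0, 0.0, 36.8971, 1.555]
Distance = sqrt(38.4521) = 6.201


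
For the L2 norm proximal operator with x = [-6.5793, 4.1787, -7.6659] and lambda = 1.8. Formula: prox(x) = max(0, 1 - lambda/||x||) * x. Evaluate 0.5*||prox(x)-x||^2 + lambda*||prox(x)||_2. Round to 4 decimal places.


Step 1: Compute ||x||.
||x|| = 10.9323
Step 2: Compute scaling factor.
scale = max(0, 1 - 1.8/10.9323) = 0.8353
Step 3: prox(x) = [-5.496, 3.4907, -6.4037]
||prox(x)|| = 9.1323
Step 4: Proximal objective.
0.5*||prox-x||^2 = 1.62
lambda*||prox|| = 16.4381
Total = 18.0581


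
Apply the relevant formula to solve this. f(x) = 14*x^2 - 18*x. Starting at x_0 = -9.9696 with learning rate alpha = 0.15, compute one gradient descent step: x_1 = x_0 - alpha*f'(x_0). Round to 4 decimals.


We compute the gradient at x_0 and apply the update.
f'(x) = 28*x - 18
f'(-9.9696) = 28*-9.9696 - 18 = -297.1488
x_1 = -9.9696 - 0.15*-297.1488 = 34.6027


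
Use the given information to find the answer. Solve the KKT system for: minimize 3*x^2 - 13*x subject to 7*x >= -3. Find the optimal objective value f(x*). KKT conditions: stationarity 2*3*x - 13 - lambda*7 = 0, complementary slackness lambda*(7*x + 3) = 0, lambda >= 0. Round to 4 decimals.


Step 1: Try lambda = 0 (constraint inactive).
Stationarity: 2*3*x - 13 = 0
x* = 13/(2*3) = 13/6 = 2.1667 (rounded; the exact value 13/6 is used below)
Check constraint: 7*2.1667 = 15.1669 >= -3 -- satisfied.
Step 2: Compute optimal value.
f(x*) = 3*(13/6)^2 - 13*(13/6) = -14.0833


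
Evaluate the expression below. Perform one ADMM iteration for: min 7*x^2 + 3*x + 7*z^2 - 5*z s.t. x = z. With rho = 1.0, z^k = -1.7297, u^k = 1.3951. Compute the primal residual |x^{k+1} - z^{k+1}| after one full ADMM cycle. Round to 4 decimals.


ADMM iteration with rho = 1.0, z^k = -1.7297, u^k = 1.3951
Step 1: x-update.
Minimize 7*x^2 + 3*x + (1.0/2)*(x + 1.7297 + 1.3951)^2
FOC: (2*7 + 1.0)*x = -3 + 1.0*(-1.7297 - 1.3951)
x^{k+1} = -0.4083
Step 2: z-update.
Minimize 7*z^2 - 5*z + (1.0/2)*(-0.4083 - z + 1.3951)^2
FOC: (2*7 + 1.0)*z = 5 + 1.0*(-0.4083 + 1.3951)
z^{k+1} = 0.3991
Step 3: u-update.
u^{k+1} = 1.3951 - 0.4083 - 0.3991 = 0.5877
Step 4: Primal residual = |-0.4083 - 0.3991| = 0.8074


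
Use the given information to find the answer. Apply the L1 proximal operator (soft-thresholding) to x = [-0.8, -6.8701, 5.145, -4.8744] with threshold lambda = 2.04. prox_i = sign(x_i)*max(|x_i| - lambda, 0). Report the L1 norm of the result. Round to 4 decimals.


Soft-thresholding with lambda = 2.04:
prox(-0.8) = sign(-0.8)*max(|-0.8| - 2.04, 0) = 0.0
prox(-6.8701) = sign(-6.8701)*max(|-6.8701| - 2.04, 0) = -4.8301
prox(5.145) = sign(5.145)*max(|5.145| - 2.04, 0) = 3.105
prox(-4.8744) = sign(-4.8744)*max(|-4.8744| - 2.04, 0) = -2.8344
prox(x) = [0.0, -4.8301, 3.105, -2.8344]
||prox(x)||_1 = 0.0 + 4.8301 + 3.105 + 2.8344 = 10.7695


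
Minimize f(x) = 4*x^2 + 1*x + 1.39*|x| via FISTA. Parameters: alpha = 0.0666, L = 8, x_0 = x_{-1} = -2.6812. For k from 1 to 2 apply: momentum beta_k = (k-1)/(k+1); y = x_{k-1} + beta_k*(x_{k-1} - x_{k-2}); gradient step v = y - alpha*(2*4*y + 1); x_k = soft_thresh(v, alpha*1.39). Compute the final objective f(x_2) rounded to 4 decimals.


FISTA on f(x) = 4*x^2 + 1*x + 1.39*|x|
L = 8, alpha = 0.0666
Iteration 1: beta = 0.0, y = -2.6812 + 0.0*(-2.6812 + 2.6812) = -2.6812
  grad(y) = -20.4496, v = y - alpha*grad = -1.3193
  prox(v) = soft_thresh(-1.3193, 0.0926) = -1.2267
Iteration 2: beta = 0.3333, y = -1.2267 + 0.3333*(-1.2267 + 2.6812) = -0.7418
  grad(y) = -4.9347, v = y - alpha*grad = -0.4132
  prox(v) = soft_thresh(-0.4132, 0.0926) = -0.3206
f(x_2) = 4*(-0.3206)^2 + 1*(-0.3206) + 1.39*|-0.3206| = 0.5362


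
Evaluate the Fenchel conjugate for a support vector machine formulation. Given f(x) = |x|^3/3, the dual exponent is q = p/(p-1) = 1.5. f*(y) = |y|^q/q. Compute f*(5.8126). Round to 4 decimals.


The conjugate exponent q satisfies 1/p + 1/q = 1.
p = 3, so q = 3/(3 - 1) = 1.5
|y|^q = 5.8126^1.5 = 14.0138
f*(5.8126) = 14.0138 / 1.5 = 9.3425


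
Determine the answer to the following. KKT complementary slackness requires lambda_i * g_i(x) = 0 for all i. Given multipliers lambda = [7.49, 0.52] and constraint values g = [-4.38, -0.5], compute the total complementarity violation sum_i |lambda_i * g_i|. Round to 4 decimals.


KKT complementary slackness check:
lambda_1 * g_1 = 7.49 * -4.38 = -32.8062
lambda_2 * g_2 = 0.52 * -0.5 = -0.26
Total violation = 32.8062 + 0.26 = 33.0662


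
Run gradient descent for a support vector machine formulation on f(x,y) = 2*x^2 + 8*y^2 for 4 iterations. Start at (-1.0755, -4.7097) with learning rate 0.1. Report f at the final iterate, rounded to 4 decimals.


Gradient descent on f(x,y) = 2*x^2 + 8*y^2.
Starting point: (-1.0755, -4.7097), alpha = 0.1
Step 1: grad_x = 2*2*-1.0755 = -4.302, grad_y = 2*8*-4.7097 = -75.3552
  x_1 = -1.0755 - 0.1*-4.302 = -0.6453
  y_1 = -4.7097 - 0.1*-75.3552 = 2.8258
Step 2: grad_x = 2*2*-0.6453 = -2.5812, grad_y = 2*8*2.8258 = 45.2131
  x_2 = -0.6453 - 0.1*-2.5812 = -0.3872
  y_2 = 2.8258 - 0.1*45.2131 = -1.6955
Step 3: grad_x = 2*2*-0.3872 = -1.5487, grad_y = 2*8*-1.6955 = -27.1279
  x_3 = -0.3872 - 0.1*-1.5487 = -0.2323
  y_3 = -1.6955 - 0.1*-27.1279 = 1.0173
Step 4: grad_x = 2*2*-0.2323 = -0.9292, grad_y = 2*8*1.0173 = 16.2767
  x_4 = -0.2323 - 0.1*-0.9292 = -0.1394
  y_4 = 1.0173 - 0.1*16.2767 = -0.6104
f(-0.1394, -0.6104) = 2*(-0.1394)^2 + 8*(-0.6104)^2 = 3.0193


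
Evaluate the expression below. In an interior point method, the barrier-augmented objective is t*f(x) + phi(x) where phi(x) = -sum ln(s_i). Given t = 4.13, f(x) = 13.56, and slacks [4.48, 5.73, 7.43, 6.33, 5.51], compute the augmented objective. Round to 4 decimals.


Step 1: Compute log-barrier.
ln values: [1.4996, 1.7457, 2.0055, 1.8453, 1.7066]
phi = -(1.4996 + 1.7457 + 2.0055 + 1.8453 + 1.7066) = -8.8027
Step 2: Compute augmented objective.
t*f(x) = 4.13*13.56 = 56.0028
Total = 56.0028 - 8.8027 = 47.2001


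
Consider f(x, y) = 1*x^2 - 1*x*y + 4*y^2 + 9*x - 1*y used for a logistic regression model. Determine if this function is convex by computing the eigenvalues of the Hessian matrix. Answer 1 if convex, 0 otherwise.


The Hessian of f(x,y) = 1*x^2 - 1*x*y + 4*y^2 + 9*x - 1*y is:
H = [[2, -1], [-1, 8]]
Trace = 2 + 8 = 10
Determinant = 2*8 - (-1)^2 = 15
Discriminant = (10)^2 - 4*15 = 40.0
Eigenvalues: lambda_1 = 1.8377, lambda_2 = 8.1623
The function is convex.

1


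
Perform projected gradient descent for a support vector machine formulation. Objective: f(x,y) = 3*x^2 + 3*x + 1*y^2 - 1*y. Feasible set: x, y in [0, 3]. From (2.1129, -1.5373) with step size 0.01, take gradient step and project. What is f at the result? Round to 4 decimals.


Step 1: Compute gradient at (2.1129, -1.5373).
grad_x = 2*3*2.1129 + 3 = 15.6774
grad_y = 2*1*-1.5373 - 1 = -4.0746
Step 2: Gradient step.
x_raw = 2.1129 - 0.01*15.6774 = 1.9561
y_raw = -1.5373 - 0.01*-4.0746 = -1.4966
Step 3: Project onto [0, 3].
x_proj = clip(1.9561) = 1.9561
y_proj = clip(-1.4966) = 0.0
Step 4: Evaluate f.
f(1.9561, 0.0) = 17.3477


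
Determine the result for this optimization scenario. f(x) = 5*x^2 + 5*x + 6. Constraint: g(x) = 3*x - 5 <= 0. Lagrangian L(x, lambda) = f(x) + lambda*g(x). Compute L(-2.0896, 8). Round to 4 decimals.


Step 1: Evaluate f(x).
f(-2.0896) = 5*(-2.0896)^2 + 5*(-2.0896) + 6 = 17.3841
Step 2: Evaluate g(x).
g(-2.0896) = 3*-2.0896 - 5 = -11.2688
Step 3: Compute Lagrangian.
L = 17.3841 + 8*-11.2688 = -72.7663


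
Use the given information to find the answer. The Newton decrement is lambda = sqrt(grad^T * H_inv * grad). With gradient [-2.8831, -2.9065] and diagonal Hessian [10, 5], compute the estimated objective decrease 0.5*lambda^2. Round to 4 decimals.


Step 1: H is diagonal, so H^(-1) * g = [-0.2883, -0.5813].
Step 2: g^T H^(-1) g = sum_i g_i^2 / H_ii
  = (-2.8831)^2/10 + (-2.9065)^2/5
  = 0.8312 + 1.6895 = 2.5208
Step 3: Objective decrease = 0.5 * g^T H^(-1) g = 1.2604


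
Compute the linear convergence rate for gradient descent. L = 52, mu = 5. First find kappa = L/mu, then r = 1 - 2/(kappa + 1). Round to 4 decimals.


Step 1: Compute the condition number.
kappa = L/mu = 52/5 = 10.4
Step 2: Compute the convergence rate.
r = 1 - 2/(kappa + 1) = 1 - 2*mu/(L + mu) = (L - mu)/(L + mu) = 47/57 = 0.8246


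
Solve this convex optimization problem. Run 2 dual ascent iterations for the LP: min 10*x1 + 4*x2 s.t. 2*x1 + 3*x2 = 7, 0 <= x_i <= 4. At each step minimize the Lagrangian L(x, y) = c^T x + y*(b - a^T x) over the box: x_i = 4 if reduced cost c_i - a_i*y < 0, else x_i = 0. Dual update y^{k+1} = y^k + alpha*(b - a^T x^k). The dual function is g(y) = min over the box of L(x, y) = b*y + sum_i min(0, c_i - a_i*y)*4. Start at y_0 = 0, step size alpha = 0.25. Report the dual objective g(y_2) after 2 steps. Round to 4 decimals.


Dual ascent for LP: min 10*x1 + 4*x2, 2*x1 + 3*x2 = 7, 0 <= x_i <= 4
Step 1: y^k = 0.0, reduced costs: (10.0, 4.0)
  x^k = (0.0, 0.0), subgradient = b - a^T x = 7.0
  y^{k+1} = 0.0 + 0.25*7.0 = 1.75
Step 2: y^k = 1.75, reduced costs: (6.5, -1.25)
  x^k = (0.0, 4.0), subgradient = b - a^T x = -5.0
  y^{k+1} = 1.75 + 0.25*-5.0 = 0.5
Dual objective at y_2 = 0.5: reduced costs (9.0, 2.5), box minimizer x = (0.0, 0.0)
g(y_2) = b*y + (c1 - a1*y)*x1 + (c2 - a2*y)*x2 = 7*0.5 + 9.0*0.0 + 2.5*0.0 = 3.5 + 0.0 + 0.0 = 3.5
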